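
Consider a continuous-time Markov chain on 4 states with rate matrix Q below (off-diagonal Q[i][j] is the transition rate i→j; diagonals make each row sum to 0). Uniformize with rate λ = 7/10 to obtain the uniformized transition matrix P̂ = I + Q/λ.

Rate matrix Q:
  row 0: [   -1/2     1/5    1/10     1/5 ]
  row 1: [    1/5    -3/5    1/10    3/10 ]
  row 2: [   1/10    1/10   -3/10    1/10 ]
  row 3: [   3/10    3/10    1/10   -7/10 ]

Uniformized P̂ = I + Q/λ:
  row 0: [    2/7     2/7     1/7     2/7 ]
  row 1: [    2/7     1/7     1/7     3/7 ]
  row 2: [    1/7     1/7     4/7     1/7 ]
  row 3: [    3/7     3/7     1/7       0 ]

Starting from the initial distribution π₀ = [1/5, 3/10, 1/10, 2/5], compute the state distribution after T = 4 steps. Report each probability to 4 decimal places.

π = [0.2831, 0.2469, 0.2449, 0.2251]

t=0: π = [0.2000, 0.3000, 0.1000, 0.4000]
t=1: π = [0.3286, 0.2857, 0.1857, 0.2000]
t=2: π = [0.2878, 0.2469, 0.2224, 0.2429]
t=3: π = [0.2886, 0.2534, 0.2382, 0.2198]
t=4: π = [0.2831, 0.2469, 0.2449, 0.2251]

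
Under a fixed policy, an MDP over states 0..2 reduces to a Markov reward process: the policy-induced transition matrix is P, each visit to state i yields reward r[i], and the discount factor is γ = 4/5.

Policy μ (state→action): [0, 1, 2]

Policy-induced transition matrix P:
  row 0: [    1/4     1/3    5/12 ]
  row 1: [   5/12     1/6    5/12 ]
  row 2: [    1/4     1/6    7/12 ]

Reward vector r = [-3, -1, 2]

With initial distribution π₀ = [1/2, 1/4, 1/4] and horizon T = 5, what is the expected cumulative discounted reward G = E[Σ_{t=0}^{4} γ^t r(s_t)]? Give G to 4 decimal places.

t=0: π = [0.5000, 0.2500, 0.2500], E[r] = -1.2500, γ^t·E[r] = -1.250000, running G = -1.250000
t=1: π = [0.2917, 0.2500, 0.4583], E[r] = -0.2083, γ^t·E[r] = -0.166667, running G = -1.416667
t=2: π = [0.2917, 0.2153, 0.4931], E[r] = -0.1042, γ^t·E[r] = -0.066667, running G = -1.483333
t=3: π = [0.2859, 0.2153, 0.4988], E[r] = -0.0752, γ^t·E[r] = -0.038519, running G = -1.521852
t=4: π = [0.2859, 0.2143, 0.4998], E[r] = -0.0723, γ^t·E[r] = -0.029630, running G = -1.551481

G = -1.5515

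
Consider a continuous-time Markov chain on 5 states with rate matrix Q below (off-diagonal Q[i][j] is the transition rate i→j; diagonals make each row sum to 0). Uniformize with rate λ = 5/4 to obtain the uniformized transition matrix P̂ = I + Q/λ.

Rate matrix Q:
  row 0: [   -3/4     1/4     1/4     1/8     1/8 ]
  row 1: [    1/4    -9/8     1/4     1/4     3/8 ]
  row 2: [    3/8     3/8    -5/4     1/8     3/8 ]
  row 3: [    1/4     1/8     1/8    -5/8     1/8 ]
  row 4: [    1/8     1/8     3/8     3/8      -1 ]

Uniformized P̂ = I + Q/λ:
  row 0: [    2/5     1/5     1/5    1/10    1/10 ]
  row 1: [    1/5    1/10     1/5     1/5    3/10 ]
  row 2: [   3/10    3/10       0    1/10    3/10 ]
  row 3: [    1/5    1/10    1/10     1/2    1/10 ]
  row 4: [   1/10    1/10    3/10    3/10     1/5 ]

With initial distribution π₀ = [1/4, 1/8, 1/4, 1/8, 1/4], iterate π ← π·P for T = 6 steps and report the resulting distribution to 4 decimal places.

π = [0.2474, 0.1569, 0.1607, 0.2533, 0.1817]

t=0: π = [0.2500, 0.1250, 0.2500, 0.1250, 0.2500]
t=1: π = [0.2500, 0.1750, 0.1625, 0.2125, 0.2000]
t=2: π = [0.2463, 0.1575, 0.1663, 0.2425, 0.1875]
t=3: π = [0.2471, 0.1579, 0.1613, 0.2503, 0.1835]
t=4: π = [0.2472, 0.1570, 0.1611, 0.2526, 0.1822]
t=5: π = [0.2473, 0.1569, 0.1607, 0.2532, 0.1818]
t=6: π = [0.2474, 0.1569, 0.1607, 0.2533, 0.1817]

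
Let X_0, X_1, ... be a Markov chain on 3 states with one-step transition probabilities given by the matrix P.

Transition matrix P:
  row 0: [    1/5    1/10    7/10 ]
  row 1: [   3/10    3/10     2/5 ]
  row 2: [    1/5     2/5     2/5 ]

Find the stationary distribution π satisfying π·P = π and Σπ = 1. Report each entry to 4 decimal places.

π = [0.2301, 0.3009, 0.4690]

Balance equations π_j = Σ_i π_i·P[i][j]:
  π_0 = 1/5·π_0 + 3/10·π_1 + 1/5·π_2
  π_1 = 1/10·π_0 + 3/10·π_1 + 2/5·π_2
  normalize: π_0 + π_1 + π_2 = 1
Solving the linear system gives exactly π = [26/113, 34/113, 53/113].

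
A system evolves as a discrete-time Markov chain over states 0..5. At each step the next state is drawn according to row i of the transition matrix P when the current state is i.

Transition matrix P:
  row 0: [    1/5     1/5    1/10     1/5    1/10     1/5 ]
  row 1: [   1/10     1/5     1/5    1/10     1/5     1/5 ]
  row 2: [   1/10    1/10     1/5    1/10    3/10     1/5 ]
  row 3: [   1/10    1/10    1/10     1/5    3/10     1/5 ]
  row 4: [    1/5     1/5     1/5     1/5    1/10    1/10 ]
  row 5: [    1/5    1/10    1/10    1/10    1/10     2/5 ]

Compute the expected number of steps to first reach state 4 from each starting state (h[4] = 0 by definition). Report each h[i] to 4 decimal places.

First-step conditioning: h[4] = 0; for i ≠ 4, h[i] = 1 + Σ_k P[i][k]·h[k].
  h[0] = 1 + 1/5·h[0] + 1/5·h[1] + 1/10·h[2] + 1/5·h[3] + 1/5·h[5]
  h[1] = 1 + 1/10·h[0] + 1/5·h[1] + 1/5·h[2] + 1/10·h[3] + 1/5·h[5]
  h[2] = 1 + 1/10·h[0] + 1/10·h[1] + 1/5·h[2] + 1/10·h[3] + 1/5·h[5]
  h[3] = 1 + 1/10·h[0] + 1/10·h[1] + 1/10·h[2] + 1/5·h[3] + 1/5·h[5]
  h[5] = 1 + 1/5·h[0] + 1/10·h[1] + 1/10·h[2] + 1/10·h[3] + 2/5·h[5]
Solving the 5×5 linear system over states ≠ 4 gives exactly h = [4000/679, 3600/679, 3240/679, 3240/679, 0, 4145/679] (h[4] = 0 is the target).

h = [5.8910, 5.3019, 4.7717, 4.7717, 0.0000, 6.1046]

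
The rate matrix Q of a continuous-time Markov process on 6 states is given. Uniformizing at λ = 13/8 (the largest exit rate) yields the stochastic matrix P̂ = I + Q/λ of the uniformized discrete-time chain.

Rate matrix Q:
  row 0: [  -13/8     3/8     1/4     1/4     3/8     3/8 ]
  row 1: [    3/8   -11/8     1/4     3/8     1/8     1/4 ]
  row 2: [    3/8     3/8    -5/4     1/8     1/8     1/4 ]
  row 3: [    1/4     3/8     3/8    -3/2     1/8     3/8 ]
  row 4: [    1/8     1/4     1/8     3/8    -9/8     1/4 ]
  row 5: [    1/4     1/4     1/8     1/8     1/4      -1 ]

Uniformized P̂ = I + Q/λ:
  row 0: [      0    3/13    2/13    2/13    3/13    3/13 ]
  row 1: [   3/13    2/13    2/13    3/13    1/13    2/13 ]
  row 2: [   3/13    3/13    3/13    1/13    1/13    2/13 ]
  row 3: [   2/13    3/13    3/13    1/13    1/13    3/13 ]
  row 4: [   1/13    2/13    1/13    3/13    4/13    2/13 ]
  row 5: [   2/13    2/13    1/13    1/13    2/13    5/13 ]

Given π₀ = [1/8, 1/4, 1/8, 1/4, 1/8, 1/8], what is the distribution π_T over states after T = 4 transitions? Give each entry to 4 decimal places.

t=0: π = [0.1250, 0.2500, 0.1250, 0.2500, 0.1250, 0.1250]
t=1: π = [0.1538, 0.1923, 0.1635, 0.1442, 0.1346, 0.2115]
t=2: π = [0.1472, 0.1893, 0.1509, 0.1391, 0.1479, 0.2256]
t=3: π = [0.1460, 0.1875, 0.1474, 0.1401, 0.1511, 0.2279]
t=4: π = [0.1455, 0.1872, 0.1468, 0.1402, 0.1518, 0.2285]

π = [0.1455, 0.1872, 0.1468, 0.1402, 0.1518, 0.2285]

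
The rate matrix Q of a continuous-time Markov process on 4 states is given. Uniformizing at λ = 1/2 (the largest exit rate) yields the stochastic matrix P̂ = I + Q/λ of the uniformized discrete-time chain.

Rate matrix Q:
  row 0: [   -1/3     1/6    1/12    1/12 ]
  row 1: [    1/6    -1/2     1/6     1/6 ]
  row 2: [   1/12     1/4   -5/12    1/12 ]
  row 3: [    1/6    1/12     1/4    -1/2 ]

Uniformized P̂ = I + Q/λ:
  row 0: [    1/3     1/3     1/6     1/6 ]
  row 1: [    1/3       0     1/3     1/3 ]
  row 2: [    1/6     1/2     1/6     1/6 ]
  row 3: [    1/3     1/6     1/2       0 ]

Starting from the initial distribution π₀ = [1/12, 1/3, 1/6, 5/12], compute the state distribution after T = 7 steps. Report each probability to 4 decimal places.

π = [0.2882, 0.2614, 0.2701, 0.1802]

t=0: π = [0.0833, 0.3333, 0.1667, 0.4167]
t=1: π = [0.3056, 0.1806, 0.3611, 0.1528]
t=2: π = [0.2731, 0.3079, 0.2477, 0.1713]
t=3: π = [0.2921, 0.2434, 0.2751, 0.1894]
t=4: π = [0.2875, 0.2665, 0.2704, 0.1757]
t=5: π = [0.2883, 0.2603, 0.2696, 0.1818]
t=6: π = [0.2884, 0.2612, 0.2706, 0.1798]
t=7: π = [0.2882, 0.2614, 0.2701, 0.1802]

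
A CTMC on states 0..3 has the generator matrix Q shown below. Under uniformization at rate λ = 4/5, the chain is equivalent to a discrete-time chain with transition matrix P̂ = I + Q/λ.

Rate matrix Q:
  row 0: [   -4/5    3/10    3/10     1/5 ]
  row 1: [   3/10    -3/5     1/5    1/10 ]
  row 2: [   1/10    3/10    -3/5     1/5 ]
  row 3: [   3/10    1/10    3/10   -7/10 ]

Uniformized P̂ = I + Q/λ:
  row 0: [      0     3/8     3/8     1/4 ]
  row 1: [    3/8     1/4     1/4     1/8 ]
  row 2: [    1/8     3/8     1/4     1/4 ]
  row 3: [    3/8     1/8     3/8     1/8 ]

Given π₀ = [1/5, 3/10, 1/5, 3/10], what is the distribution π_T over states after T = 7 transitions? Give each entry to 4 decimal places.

π = [0.2180, 0.2911, 0.3010, 0.1899]

t=0: π = [0.2000, 0.3000, 0.2000, 0.3000]
t=1: π = [0.2500, 0.2625, 0.3125, 0.1750]
t=2: π = [0.2031, 0.2984, 0.3031, 0.1953]
t=3: π = [0.2230, 0.2889, 0.2998, 0.1883]
t=4: π = [0.2164, 0.2918, 0.3014, 0.1904]
t=5: π = [0.2185, 0.2909, 0.3008, 0.1897]
t=6: π = [0.2179, 0.2912, 0.3010, 0.1899]
t=7: π = [0.2180, 0.2911, 0.3010, 0.1899]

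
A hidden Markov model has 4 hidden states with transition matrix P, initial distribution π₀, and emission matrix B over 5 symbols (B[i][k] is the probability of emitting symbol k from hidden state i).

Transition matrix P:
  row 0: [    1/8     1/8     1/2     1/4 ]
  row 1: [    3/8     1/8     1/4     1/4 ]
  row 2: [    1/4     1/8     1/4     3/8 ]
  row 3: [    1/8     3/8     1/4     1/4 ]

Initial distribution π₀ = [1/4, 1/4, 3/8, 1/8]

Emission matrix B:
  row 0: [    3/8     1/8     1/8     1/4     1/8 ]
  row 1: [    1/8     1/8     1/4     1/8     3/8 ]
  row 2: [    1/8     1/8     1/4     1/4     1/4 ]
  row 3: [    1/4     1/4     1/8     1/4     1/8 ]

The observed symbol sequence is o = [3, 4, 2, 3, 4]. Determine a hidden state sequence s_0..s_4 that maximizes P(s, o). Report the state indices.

path = [0, 2, 2, 3, 1]

t=0: δ = [6.250e-02, 3.125e-02, 9.375e-02, 3.125e-02]  (obs o_0=3)
t=1: δ = [2.930e-03, 4.395e-03, 7.812e-03, 4.395e-03]  ψ = [2, 2, 0, 2]  (obs o_1=4)
t=2: δ = [2.441e-04, 4.120e-04, 4.883e-04, 3.662e-04]  ψ = [2, 3, 2, 2]  (obs o_2=2)
t=3: δ = [3.862e-05, 1.717e-05, 3.052e-05, 4.578e-05]  ψ = [1, 3, 0, 2]  (obs o_3=3)
t=4: δ = [9.537e-07, 6.437e-06, 4.828e-06, 1.431e-06]  ψ = [2, 3, 0, 2]  (obs o_4=4)
backtrack: best end state = 1; path = [0, 2, 2, 3, 1]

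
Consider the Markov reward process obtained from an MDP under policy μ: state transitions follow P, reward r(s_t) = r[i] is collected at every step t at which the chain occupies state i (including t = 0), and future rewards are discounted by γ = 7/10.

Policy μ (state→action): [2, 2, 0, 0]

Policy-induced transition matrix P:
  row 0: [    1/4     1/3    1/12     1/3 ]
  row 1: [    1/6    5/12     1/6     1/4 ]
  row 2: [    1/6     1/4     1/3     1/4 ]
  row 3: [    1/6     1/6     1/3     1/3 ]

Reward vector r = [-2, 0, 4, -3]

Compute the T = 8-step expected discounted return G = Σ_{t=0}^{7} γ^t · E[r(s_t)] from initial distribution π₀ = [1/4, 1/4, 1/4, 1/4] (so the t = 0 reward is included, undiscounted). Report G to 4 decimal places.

t=0: π = [0.2500, 0.2500, 0.2500, 0.2500], E[r] = -0.2500, γ^t·E[r] = -0.250000, running G = -0.250000
t=1: π = [0.1875, 0.2917, 0.2292, 0.2917], E[r] = -0.3333, γ^t·E[r] = -0.233333, running G = -0.483333
t=2: π = [0.1823, 0.2899, 0.2378, 0.2899], E[r] = -0.2830, γ^t·E[r] = -0.138663, running G = -0.621997
t=3: π = [0.1819, 0.2894, 0.2394, 0.2894], E[r] = -0.2740, γ^t·E[r] = -0.093988, running G = -0.715984
t=4: π = [0.1818, 0.2893, 0.2396, 0.2893], E[r] = -0.2729, γ^t·E[r] = -0.065516, running G = -0.781500
t=5: π = [0.1818, 0.2893, 0.2397, 0.2893], E[r] = -0.2727, γ^t·E[r] = -0.045840, running G = -0.827340
t=6: π = [0.1818, 0.2893, 0.2397, 0.2893], E[r] = -0.2727, γ^t·E[r] = -0.032086, running G = -0.859426
t=7: π = [0.1818, 0.2893, 0.2397, 0.2893], E[r] = -0.2727, γ^t·E[r] = -0.022460, running G = -0.881887

G = -0.8819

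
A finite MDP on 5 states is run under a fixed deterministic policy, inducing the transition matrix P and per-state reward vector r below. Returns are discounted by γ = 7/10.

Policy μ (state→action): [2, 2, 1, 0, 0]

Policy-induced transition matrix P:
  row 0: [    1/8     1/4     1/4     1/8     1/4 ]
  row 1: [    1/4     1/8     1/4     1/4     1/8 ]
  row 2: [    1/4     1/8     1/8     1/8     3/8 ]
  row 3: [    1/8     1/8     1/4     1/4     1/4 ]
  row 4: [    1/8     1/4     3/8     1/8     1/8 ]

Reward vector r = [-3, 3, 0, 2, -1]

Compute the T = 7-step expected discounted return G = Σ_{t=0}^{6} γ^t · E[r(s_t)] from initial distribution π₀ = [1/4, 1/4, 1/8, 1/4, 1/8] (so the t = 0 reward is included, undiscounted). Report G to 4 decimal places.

G = 0.6188

t=0: π = [0.2500, 0.2500, 0.1250, 0.2500, 0.1250], E[r] = 0.3750, γ^t·E[r] = 0.375000, running G = 0.375000
t=1: π = [0.1719, 0.1719, 0.2500, 0.1875, 0.2188], E[r] = 0.1563, γ^t·E[r] = 0.109375, running G = 0.484375
t=2: π = [0.1777, 0.1738, 0.2461, 0.1699, 0.2324], E[r] = 0.0957, γ^t·E[r] = 0.046895, running G = 0.531270
t=3: π = [0.1775, 0.1763, 0.2483, 0.1680, 0.2300], E[r] = 0.1023, γ^t·E[r] = 0.035087, running G = 0.566357
t=4: π = [0.1781, 0.1759, 0.2477, 0.1680, 0.2303], E[r] = 0.0994, γ^t·E[r] = 0.023865, running G = 0.590222
t=5: π = [0.1780, 0.1760, 0.2478, 0.1680, 0.2302], E[r] = 0.1001, γ^t·E[r] = 0.016816, running G = 0.607038
t=6: π = [0.1780, 0.1760, 0.2478, 0.1680, 0.2302], E[r] = 0.0999, γ^t·E[r] = 0.011755, running G = 0.618793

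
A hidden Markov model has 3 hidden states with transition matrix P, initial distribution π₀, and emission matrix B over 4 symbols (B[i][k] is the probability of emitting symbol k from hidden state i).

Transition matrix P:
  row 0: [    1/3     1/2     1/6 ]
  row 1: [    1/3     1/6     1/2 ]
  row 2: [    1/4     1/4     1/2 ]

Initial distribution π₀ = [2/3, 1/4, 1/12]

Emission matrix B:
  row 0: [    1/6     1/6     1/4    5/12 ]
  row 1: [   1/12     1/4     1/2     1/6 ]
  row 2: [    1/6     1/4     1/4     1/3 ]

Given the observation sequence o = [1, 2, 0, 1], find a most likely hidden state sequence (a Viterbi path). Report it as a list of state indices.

t=0: δ = [1.111e-01, 6.250e-02, 2.083e-02]  (obs o_0=1)
t=1: δ = [9.259e-03, 2.778e-02, 7.812e-03]  ψ = [0, 0, 1]  (obs o_1=2)
t=2: δ = [1.543e-03, 3.858e-04, 2.315e-03]  ψ = [1, 0, 1]  (obs o_2=0)
t=3: δ = [9.645e-05, 1.929e-04, 2.894e-04]  ψ = [2, 0, 2]  (obs o_3=1)
backtrack: best end state = 2; path = [0, 1, 2, 2]

path = [0, 1, 2, 2]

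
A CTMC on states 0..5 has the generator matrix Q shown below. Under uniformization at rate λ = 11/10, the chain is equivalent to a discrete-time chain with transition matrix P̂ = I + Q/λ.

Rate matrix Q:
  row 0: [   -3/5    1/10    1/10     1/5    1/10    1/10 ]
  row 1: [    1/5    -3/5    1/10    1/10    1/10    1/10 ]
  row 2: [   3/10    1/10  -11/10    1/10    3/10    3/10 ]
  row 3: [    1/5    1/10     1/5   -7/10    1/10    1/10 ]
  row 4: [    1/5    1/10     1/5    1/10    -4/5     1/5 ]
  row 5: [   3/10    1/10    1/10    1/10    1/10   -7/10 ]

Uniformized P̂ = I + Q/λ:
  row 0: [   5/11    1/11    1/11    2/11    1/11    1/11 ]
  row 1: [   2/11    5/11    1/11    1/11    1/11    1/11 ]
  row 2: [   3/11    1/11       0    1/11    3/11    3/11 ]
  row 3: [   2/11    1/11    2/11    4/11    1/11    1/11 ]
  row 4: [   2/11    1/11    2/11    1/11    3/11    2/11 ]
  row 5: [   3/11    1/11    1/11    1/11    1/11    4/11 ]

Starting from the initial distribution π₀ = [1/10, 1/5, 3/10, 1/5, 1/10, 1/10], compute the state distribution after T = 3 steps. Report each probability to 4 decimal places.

π = [0.2822, 0.1456, 0.1074, 0.1582, 0.1361, 0.1705]

t=0: π = [0.1000, 0.2000, 0.3000, 0.2000, 0.1000, 0.1000]
t=1: π = [0.2455, 0.1636, 0.0909, 0.1545, 0.1636, 0.1818]
t=2: π = [0.2736, 0.1504, 0.1116, 0.1554, 0.1372, 0.1719]
t=3: π = [0.2822, 0.1456, 0.1074, 0.1582, 0.1361, 0.1705]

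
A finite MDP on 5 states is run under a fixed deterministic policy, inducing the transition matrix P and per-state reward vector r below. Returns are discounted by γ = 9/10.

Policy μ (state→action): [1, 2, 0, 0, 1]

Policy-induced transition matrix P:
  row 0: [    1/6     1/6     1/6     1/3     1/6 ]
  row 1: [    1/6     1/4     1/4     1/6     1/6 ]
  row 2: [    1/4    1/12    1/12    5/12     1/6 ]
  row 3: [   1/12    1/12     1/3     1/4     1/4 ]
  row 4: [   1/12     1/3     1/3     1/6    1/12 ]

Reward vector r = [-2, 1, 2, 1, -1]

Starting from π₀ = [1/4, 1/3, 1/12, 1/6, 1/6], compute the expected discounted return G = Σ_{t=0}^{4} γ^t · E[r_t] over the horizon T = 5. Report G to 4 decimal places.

t=0: π = [0.2500, 0.3333, 0.0833, 0.1667, 0.1667], E[r] = 0.0000, γ^t·E[r] = 0.000000, running G = 0.000000
t=1: π = [0.1458, 0.2014, 0.2431, 0.2431, 0.1667], E[r] = 0.4722, γ^t·E[r] = 0.425000, running G = 0.425000
t=2: π = [0.1528, 0.1707, 0.2315, 0.2720, 0.1730], E[r] = 0.4271, γ^t·E[r] = 0.345938, running G = 0.770938
t=3: π = [0.1489, 0.1678, 0.2358, 0.2727, 0.1749], E[r] = 0.4393, γ^t·E[r] = 0.320273, running G = 1.091211
t=4: π = [0.1490, 0.1674, 0.2356, 0.2731, 0.1748], E[r] = 0.4389, γ^t·E[r] = 0.287977, running G = 1.379188

G = 1.3792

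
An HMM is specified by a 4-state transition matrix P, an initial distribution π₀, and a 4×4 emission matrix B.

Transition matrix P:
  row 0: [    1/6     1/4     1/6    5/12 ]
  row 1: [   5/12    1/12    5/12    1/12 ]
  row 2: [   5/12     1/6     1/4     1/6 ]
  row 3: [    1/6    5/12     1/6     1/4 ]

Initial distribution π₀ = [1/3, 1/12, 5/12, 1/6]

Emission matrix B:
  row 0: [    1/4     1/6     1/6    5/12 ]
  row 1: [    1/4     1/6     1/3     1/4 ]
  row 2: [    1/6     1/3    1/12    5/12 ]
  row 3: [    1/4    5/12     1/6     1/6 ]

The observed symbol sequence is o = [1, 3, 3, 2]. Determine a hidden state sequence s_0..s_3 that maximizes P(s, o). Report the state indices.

t=0: δ = [5.556e-02, 1.389e-02, 1.389e-01, 6.944e-02]  (obs o_0=1)
t=1: δ = [2.411e-02, 7.234e-03, 1.447e-02, 3.858e-03]  ψ = [2, 3, 2, 0]  (obs o_1=3)
t=2: δ = [2.512e-03, 1.507e-03, 1.674e-03, 1.674e-03]  ψ = [2, 0, 0, 0]  (obs o_2=3)
t=3: δ = [1.163e-04, 2.326e-04, 5.233e-05, 1.744e-04]  ψ = [2, 3, 1, 0]  (obs o_3=2)
backtrack: best end state = 1; path = [2, 0, 3, 1]

path = [2, 0, 3, 1]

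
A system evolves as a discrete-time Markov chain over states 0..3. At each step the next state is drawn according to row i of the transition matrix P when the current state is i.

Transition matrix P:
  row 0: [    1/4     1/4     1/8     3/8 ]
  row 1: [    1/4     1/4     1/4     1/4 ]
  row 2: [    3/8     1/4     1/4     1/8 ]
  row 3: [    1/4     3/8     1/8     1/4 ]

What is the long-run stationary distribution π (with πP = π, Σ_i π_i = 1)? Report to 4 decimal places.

Balance equations π_j = Σ_i π_i·P[i][j]:
  π_0 = 1/4·π_0 + 1/4·π_1 + 3/8·π_2 + 1/4·π_3
  π_1 = 1/4·π_0 + 1/4·π_1 + 1/4·π_2 + 3/8·π_3
  π_2 = 1/8·π_0 + 1/4·π_1 + 1/4·π_2 + 1/8·π_3
  normalize: π_0 + π_1 + π_2 + π_3 = 1
Solving the linear system gives exactly π = [140/513, 145/513, 94/513, 134/513].

π = [0.2729, 0.2827, 0.1832, 0.2612]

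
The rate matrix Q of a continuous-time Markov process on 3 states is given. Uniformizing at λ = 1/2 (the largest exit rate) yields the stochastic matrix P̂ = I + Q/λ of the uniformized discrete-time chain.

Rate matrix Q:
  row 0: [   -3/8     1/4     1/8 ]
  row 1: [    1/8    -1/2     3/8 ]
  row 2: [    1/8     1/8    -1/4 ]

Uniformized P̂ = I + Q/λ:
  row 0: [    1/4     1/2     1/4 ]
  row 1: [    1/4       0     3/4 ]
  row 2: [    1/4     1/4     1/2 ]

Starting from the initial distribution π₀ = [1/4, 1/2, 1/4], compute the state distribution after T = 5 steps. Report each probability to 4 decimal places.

t=0: π = [0.2500, 0.5000, 0.2500]
t=1: π = [0.2500, 0.1875, 0.5625]
t=2: π = [0.2500, 0.2656, 0.4844]
t=3: π = [0.2500, 0.2461, 0.5039]
t=4: π = [0.2500, 0.2510, 0.4990]
t=5: π = [0.2500, 0.2498, 0.5002]

π = [0.2500, 0.2498, 0.5002]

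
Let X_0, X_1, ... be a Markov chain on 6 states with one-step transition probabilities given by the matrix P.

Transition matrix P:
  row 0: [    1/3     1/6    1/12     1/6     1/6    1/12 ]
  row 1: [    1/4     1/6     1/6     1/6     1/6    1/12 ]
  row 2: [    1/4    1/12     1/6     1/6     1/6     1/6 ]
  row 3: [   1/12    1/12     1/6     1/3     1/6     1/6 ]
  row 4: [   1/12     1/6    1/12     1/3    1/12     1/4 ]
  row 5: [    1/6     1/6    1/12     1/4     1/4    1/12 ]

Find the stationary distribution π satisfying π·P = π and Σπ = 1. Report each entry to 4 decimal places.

π = [0.1849, 0.1356, 0.1257, 0.2471, 0.1648, 0.1419]

Balance equations π_j = Σ_i π_i·P[i][j]:
  π_0 = 1/3·π_0 + 1/4·π_1 + 1/4·π_2 + 1/12·π_3 + 1/12·π_4 + 1/6·π_5
  π_1 = 1/6·π_0 + 1/6·π_1 + 1/12·π_2 + 1/12·π_3 + 1/6·π_4 + 1/6·π_5
  π_2 = 1/12·π_0 + 1/6·π_1 + 1/6·π_2 + 1/6·π_3 + 1/12·π_4 + 1/12·π_5
  π_3 = 1/6·π_0 + 1/6·π_1 + 1/6·π_2 + 1/3·π_3 + 1/3·π_4 + 1/4·π_5
  π_4 = 1/6·π_0 + 1/6·π_1 + 1/6·π_2 + 1/6·π_3 + 1/12·π_4 + 1/4·π_5
  normalize: π_0 + π_1 + π_2 + π_3 + π_4 + π_5 = 1
Solving the linear system gives exactly π = [1874/10133, 1374/10133, 5095/40532, 10017/40532, 3339/20266, 2875/20266].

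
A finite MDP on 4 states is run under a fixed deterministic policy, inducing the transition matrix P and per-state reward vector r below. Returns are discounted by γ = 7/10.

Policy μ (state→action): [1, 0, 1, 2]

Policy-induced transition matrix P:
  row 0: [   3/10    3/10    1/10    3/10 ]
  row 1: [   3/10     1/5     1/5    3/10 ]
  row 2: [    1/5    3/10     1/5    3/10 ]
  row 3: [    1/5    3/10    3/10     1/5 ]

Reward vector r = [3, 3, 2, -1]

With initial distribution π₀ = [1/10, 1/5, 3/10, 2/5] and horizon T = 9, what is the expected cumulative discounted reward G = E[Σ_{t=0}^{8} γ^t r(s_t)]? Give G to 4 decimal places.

G = 4.8667

t=0: π = [0.1000, 0.2000, 0.3000, 0.4000], E[r] = 1.1000, γ^t·E[r] = 1.100000, running G = 1.100000
t=1: π = [0.2300, 0.2800, 0.2300, 0.2600], E[r] = 1.7300, γ^t·E[r] = 1.211000, running G = 2.311000
t=2: π = [0.2510, 0.2720, 0.2030, 0.2740], E[r] = 1.7010, γ^t·E[r] = 0.833490, running G = 3.144490
t=3: π = [0.2523, 0.2728, 0.2023, 0.2726], E[r] = 1.7073, γ^t·E[r] = 0.585604, running G = 3.730094
t=4: π = [0.2525, 0.2727, 0.2020, 0.2727], E[r] = 1.7070, γ^t·E[r] = 0.409853, running G = 4.139947
t=5: π = [0.2525, 0.2727, 0.2020, 0.2727], E[r] = 1.7071, γ^t·E[r] = 0.286908, running G = 4.426855
t=6: π = [0.2525, 0.2727, 0.2020, 0.2727], E[r] = 1.7071, γ^t·E[r] = 0.200835, running G = 4.627690
t=7: π = [0.2525, 0.2727, 0.2020, 0.2727], E[r] = 1.7071, γ^t·E[r] = 0.140585, running G = 4.768274
t=8: π = [0.2525, 0.2727, 0.2020, 0.2727], E[r] = 1.7071, γ^t·E[r] = 0.098409, running G = 4.866684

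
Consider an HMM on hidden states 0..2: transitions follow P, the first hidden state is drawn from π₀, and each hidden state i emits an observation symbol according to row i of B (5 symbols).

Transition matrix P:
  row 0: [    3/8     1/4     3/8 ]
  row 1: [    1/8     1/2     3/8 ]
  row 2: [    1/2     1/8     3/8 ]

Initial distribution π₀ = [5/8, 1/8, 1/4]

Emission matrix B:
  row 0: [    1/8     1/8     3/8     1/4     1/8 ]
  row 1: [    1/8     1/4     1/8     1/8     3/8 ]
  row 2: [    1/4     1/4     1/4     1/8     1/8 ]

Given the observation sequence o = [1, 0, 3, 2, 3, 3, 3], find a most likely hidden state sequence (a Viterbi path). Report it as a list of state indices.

t=0: δ = [7.812e-02, 3.125e-02, 6.250e-02]  (obs o_0=1)
t=1: δ = [3.906e-03, 2.441e-03, 7.324e-03]  ψ = [2, 0, 0]  (obs o_1=0)
t=2: δ = [9.155e-04, 1.526e-04, 3.433e-04]  ψ = [2, 1, 2]  (obs o_2=3)
t=3: δ = [1.287e-04, 2.861e-05, 8.583e-05]  ψ = [0, 0, 0]  (obs o_3=2)
t=4: δ = [1.207e-05, 4.023e-06, 6.035e-06]  ψ = [0, 0, 0]  (obs o_4=3)
t=5: δ = [1.132e-06, 3.772e-07, 5.658e-07]  ψ = [0, 0, 0]  (obs o_5=3)
t=6: δ = [1.061e-07, 3.536e-08, 5.304e-08]  ψ = [0, 0, 0]  (obs o_6=3)
backtrack: best end state = 0; path = [0, 2, 0, 0, 0, 0, 0]

path = [0, 2, 0, 0, 0, 0, 0]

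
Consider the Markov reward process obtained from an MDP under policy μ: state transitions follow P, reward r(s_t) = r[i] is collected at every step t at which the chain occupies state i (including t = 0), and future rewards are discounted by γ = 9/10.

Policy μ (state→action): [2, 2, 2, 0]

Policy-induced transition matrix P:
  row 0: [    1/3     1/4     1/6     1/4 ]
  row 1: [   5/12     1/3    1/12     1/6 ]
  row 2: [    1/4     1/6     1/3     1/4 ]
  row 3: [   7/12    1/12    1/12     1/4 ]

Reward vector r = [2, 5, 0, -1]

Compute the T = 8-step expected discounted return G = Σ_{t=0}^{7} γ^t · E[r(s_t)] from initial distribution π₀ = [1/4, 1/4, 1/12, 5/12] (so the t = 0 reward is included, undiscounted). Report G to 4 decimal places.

t=0: π = [0.2500, 0.2500, 0.0833, 0.4167], E[r] = 1.3333, γ^t·E[r] = 1.333333, running G = 1.333333
t=1: π = [0.4514, 0.1944, 0.1250, 0.2292], E[r] = 1.6458, γ^t·E[r] = 1.481250, running G = 2.814583
t=2: π = [0.3964, 0.2176, 0.1522, 0.2338], E[r] = 1.6470, γ^t·E[r] = 1.334063, running G = 4.148646
t=3: π = [0.3972, 0.2165, 0.1544, 0.2319], E[r] = 1.6450, γ^t·E[r] = 1.199215, running G = 5.347861
t=4: π = [0.3965, 0.2165, 0.1550, 0.2320], E[r] = 1.6436, γ^t·E[r] = 1.078381, running G = 6.426242
t=5: π = [0.3964, 0.2165, 0.1551, 0.2320], E[r] = 1.6433, γ^t·E[r] = 0.970328, running G = 7.396569
t=6: π = [0.3964, 0.2165, 0.1552, 0.2320], E[r] = 1.6432, γ^t·E[r] = 0.873244, running G = 8.269814
t=7: π = [0.3964, 0.2164, 0.1552, 0.2320], E[r] = 1.6431, γ^t·E[r] = 0.785909, running G = 9.055723

G = 9.0557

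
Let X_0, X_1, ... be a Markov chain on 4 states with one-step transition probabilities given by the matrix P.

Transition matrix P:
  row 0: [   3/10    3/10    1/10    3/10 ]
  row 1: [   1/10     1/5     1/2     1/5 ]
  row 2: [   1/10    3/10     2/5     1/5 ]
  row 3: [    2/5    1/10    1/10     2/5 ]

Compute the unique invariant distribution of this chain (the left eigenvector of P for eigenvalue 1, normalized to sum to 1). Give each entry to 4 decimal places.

π = [0.2295, 0.2221, 0.2697, 0.2787]

Balance equations π_j = Σ_i π_i·P[i][j]:
  π_0 = 3/10·π_0 + 1/10·π_1 + 1/10·π_2 + 2/5·π_3
  π_1 = 3/10·π_0 + 1/5·π_1 + 3/10·π_2 + 1/10·π_3
  π_2 = 1/10·π_0 + 1/2·π_1 + 2/5·π_2 + 1/10·π_3
  normalize: π_0 + π_1 + π_2 + π_3 = 1
Solving the linear system gives exactly π = [14/61, 149/671, 181/671, 17/61].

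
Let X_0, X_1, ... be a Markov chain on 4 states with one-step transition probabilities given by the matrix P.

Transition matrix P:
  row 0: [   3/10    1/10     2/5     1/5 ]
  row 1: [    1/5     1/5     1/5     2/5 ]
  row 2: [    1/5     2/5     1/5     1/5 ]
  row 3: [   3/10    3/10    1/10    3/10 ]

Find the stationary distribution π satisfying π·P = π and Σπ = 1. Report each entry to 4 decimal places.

π = [0.2530, 0.2470, 0.2229, 0.2771]

Balance equations π_j = Σ_i π_i·P[i][j]:
  π_0 = 3/10·π_0 + 1/5·π_1 + 1/5·π_2 + 3/10·π_3
  π_1 = 1/10·π_0 + 1/5·π_1 + 2/5·π_2 + 3/10·π_3
  π_2 = 2/5·π_0 + 1/5·π_1 + 1/5·π_2 + 1/10·π_3
  normalize: π_0 + π_1 + π_2 + π_3 = 1
Solving the linear system gives exactly π = [21/83, 41/166, 37/166, 23/83].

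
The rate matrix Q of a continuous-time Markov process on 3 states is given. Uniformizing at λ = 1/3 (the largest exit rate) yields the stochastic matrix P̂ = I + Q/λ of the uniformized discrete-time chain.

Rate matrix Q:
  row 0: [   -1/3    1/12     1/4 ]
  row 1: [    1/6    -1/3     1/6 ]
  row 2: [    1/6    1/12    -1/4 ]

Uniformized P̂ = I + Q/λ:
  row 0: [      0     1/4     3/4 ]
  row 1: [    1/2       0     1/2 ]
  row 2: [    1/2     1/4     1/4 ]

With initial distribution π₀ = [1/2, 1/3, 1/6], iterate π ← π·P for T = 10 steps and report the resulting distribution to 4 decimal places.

t=0: π = [0.5000, 0.3333, 0.1667]
t=1: π = [0.2500, 0.1667, 0.5833]
t=2: π = [0.3750, 0.2083, 0.4167]
t=3: π = [0.3125, 0.1979, 0.4896]
t=4: π = [0.3438, 0.2005, 0.4557]
t=5: π = [0.3281, 0.1999, 0.4720]
t=6: π = [0.3359, 0.2000, 0.4640]
t=7: π = [0.3320, 0.2000, 0.4680]
t=8: π = [0.3340, 0.2000, 0.4660]
t=9: π = [0.3330, 0.2000, 0.4670]
t=10: π = [0.3335, 0.2000, 0.4665]

π = [0.3335, 0.2000, 0.4665]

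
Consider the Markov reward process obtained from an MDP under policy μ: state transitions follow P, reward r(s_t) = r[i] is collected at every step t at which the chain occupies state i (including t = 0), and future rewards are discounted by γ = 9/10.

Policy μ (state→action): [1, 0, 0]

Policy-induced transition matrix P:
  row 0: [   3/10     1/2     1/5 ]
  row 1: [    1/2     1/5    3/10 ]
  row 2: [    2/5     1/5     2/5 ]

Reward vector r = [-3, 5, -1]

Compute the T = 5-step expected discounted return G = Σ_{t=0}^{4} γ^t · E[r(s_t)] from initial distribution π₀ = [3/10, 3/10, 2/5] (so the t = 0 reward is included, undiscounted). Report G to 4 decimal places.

t=0: π = [0.3000, 0.3000, 0.4000], E[r] = 0.2000, γ^t·E[r] = 0.200000, running G = 0.200000
t=1: π = [0.4000, 0.2900, 0.3100], E[r] = -0.0600, γ^t·E[r] = -0.054000, running G = 0.146000
t=2: π = [0.3890, 0.3200, 0.2910], E[r] = 0.1420, γ^t·E[r] = 0.115020, running G = 0.261020
t=3: π = [0.3931, 0.3167, 0.2902], E[r] = 0.1140, γ^t·E[r] = 0.083106, running G = 0.344126
t=4: π = [0.3924, 0.3179, 0.2897], E[r] = 0.1229, γ^t·E[r] = 0.080608, running G = 0.424734

G = 0.4247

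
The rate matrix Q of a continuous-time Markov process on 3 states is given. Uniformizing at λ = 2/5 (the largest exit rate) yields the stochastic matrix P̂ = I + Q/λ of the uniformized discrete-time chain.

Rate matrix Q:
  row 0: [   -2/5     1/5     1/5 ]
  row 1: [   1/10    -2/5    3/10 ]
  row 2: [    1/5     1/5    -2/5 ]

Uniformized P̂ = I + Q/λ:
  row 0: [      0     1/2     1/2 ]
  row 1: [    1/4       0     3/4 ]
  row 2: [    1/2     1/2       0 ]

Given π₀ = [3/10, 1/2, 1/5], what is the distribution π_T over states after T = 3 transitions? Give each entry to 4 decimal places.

t=0: π = [0.3000, 0.5000, 0.2000]
t=1: π = [0.2250, 0.2500, 0.5250]
t=2: π = [0.3250, 0.3750, 0.3000]
t=3: π = [0.2438, 0.3125, 0.4438]

π = [0.2438, 0.3125, 0.4438]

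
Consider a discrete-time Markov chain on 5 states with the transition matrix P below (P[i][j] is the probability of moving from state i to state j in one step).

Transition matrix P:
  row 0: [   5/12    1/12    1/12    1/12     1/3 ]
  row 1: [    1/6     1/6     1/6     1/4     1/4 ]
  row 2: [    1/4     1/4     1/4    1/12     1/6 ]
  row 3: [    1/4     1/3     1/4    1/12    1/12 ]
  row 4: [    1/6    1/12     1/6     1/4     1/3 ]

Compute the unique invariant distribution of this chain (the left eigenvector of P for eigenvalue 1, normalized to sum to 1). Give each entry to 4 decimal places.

Balance equations π_j = Σ_i π_i·P[i][j]:
  π_0 = 5/12·π_0 + 1/6·π_1 + 1/4·π_2 + 1/4·π_3 + 1/6·π_4
  π_1 = 1/12·π_0 + 1/6·π_1 + 1/4·π_2 + 1/3·π_3 + 1/12·π_4
  π_2 = 1/12·π_0 + 1/6·π_1 + 1/4·π_2 + 1/4·π_3 + 1/6·π_4
  π_3 = 1/12·π_0 + 1/4·π_1 + 1/12·π_2 + 1/12·π_3 + 1/4·π_4
  normalize: π_0 + π_1 + π_2 + π_3 + π_4 = 1
Solving the linear system gives exactly π = [31/120, 59/360, 31/180, 11/72, 91/360].

π = [0.2583, 0.1639, 0.1722, 0.1528, 0.2528]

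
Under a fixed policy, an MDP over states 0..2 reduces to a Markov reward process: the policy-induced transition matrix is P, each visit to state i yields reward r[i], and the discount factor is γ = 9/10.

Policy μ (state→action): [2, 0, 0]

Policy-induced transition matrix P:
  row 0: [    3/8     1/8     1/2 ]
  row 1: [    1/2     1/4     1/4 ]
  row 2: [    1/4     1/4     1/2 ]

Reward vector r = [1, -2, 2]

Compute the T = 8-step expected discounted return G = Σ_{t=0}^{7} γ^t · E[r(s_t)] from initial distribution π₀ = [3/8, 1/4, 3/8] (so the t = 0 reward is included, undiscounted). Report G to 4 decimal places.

t=0: π = [0.3750, 0.2500, 0.3750], E[r] = 0.6250, γ^t·E[r] = 0.625000, running G = 0.625000
t=1: π = [0.3594, 0.2031, 0.4375], E[r] = 0.8281, γ^t·E[r] = 0.745313, running G = 1.370313
t=2: π = [0.3457, 0.2051, 0.4492], E[r] = 0.8340, γ^t·E[r] = 0.675527, running G = 2.045840
t=3: π = [0.3445, 0.2068, 0.4487], E[r] = 0.8284, γ^t·E[r] = 0.603881, running G = 2.649721
t=4: π = [0.3448, 0.2069, 0.4483], E[r] = 0.8275, γ^t·E[r] = 0.542912, running G = 3.192633
t=5: π = [0.3448, 0.2069, 0.4483], E[r] = 0.8275, γ^t·E[r] = 0.488659, running G = 3.681293
t=6: π = [0.3448, 0.2069, 0.4483], E[r] = 0.8276, γ^t·E[r] = 0.439812, running G = 4.121105
t=7: π = [0.3448, 0.2069, 0.4483], E[r] = 0.8276, γ^t·E[r] = 0.395832, running G = 4.516938

G = 4.5169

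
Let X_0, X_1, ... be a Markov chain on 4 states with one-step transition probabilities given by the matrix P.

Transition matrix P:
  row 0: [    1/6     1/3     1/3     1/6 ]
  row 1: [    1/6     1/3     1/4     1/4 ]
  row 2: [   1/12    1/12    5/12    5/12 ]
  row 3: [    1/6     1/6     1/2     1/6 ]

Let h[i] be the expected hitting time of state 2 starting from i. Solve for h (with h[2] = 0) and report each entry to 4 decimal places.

h = [2.9396, 3.1409, 0.0000, 2.4161]

First-step conditioning: h[2] = 0; for i ≠ 2, h[i] = 1 + Σ_k P[i][k]·h[k].
  h[0] = 1 + 1/6·h[0] + 1/3·h[1] + 1/6·h[3]
  h[1] = 1 + 1/6·h[0] + 1/3·h[1] + 1/4·h[3]
  h[3] = 1 + 1/6·h[0] + 1/6·h[1] + 1/6·h[3]
Solving the 3×3 linear system over states ≠ 2 gives exactly h = [438/149, 468/149, 0, 360/149] (h[2] = 0 is the target).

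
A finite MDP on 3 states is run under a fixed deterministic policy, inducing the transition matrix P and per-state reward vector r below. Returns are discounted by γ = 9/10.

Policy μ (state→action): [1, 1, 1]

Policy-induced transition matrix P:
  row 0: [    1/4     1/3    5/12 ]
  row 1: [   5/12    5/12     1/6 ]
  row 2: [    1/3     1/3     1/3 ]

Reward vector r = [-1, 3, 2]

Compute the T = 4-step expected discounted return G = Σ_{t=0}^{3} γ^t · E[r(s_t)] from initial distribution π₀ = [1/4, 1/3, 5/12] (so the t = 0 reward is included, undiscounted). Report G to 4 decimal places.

G = 4.8786

t=0: π = [0.2500, 0.3333, 0.4167], E[r] = 1.5833, γ^t·E[r] = 1.583333, running G = 1.583333
t=1: π = [0.3403, 0.3611, 0.2986], E[r] = 1.3403, γ^t·E[r] = 1.206250, running G = 2.789583
t=2: π = [0.3351, 0.3634, 0.3015], E[r] = 1.3582, γ^t·E[r] = 1.100156, running G = 3.889740
t=3: π = [0.3357, 0.3636, 0.3007], E[r] = 1.3565, γ^t·E[r] = 0.988910, running G = 4.878650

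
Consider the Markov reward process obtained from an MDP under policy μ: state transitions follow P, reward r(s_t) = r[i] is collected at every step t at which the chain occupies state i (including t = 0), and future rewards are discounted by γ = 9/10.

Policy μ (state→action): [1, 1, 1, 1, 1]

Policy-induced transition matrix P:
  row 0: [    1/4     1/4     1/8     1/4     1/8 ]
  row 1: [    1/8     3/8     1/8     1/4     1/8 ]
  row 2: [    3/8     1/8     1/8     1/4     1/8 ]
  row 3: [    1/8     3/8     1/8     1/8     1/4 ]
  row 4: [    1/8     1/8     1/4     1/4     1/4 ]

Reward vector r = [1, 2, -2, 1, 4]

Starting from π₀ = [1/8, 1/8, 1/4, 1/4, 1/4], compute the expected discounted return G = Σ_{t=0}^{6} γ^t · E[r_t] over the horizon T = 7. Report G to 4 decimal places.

t=0: π = [0.1250, 0.1250, 0.2500, 0.2500, 0.2500], E[r] = 1.1250, γ^t·E[r] = 1.125000, running G = 1.125000
t=1: π = [0.2031, 0.2344, 0.1563, 0.2188, 0.1875], E[r] = 1.3281, γ^t·E[r] = 1.195313, running G = 2.320313
t=2: π = [0.1895, 0.2637, 0.1484, 0.2227, 0.1758], E[r] = 1.3457, γ^t·E[r] = 1.090020, running G = 3.410332
t=3: π = [0.1858, 0.2703, 0.1470, 0.2222, 0.1748], E[r] = 1.3538, γ^t·E[r] = 0.986891, running G = 4.397223
t=4: π = [0.1850, 0.2713, 0.1469, 0.2222, 0.1746], E[r] = 1.3546, γ^t·E[r] = 0.888782, running G = 5.286005
t=5: π = [0.1848, 0.2715, 0.1468, 0.2222, 0.1746], E[r] = 1.3548, γ^t·E[r] = 0.800024, running G = 6.086029
t=6: π = [0.1848, 0.2715, 0.1468, 0.2222, 0.1746], E[r] = 1.3549, γ^t·E[r] = 0.720034, running G = 6.806063

G = 6.8061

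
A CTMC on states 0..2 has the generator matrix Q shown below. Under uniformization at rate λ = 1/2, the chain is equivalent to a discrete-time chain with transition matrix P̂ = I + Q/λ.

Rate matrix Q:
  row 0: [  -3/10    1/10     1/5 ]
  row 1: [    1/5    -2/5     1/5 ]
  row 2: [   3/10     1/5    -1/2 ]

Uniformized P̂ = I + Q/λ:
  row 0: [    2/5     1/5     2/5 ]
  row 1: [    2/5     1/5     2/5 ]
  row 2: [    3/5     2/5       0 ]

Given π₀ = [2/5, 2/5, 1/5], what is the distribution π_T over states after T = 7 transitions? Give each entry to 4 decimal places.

π = [0.4571, 0.2571, 0.2859]

t=0: π = [0.4000, 0.4000, 0.2000]
t=1: π = [0.4400, 0.2400, 0.3200]
t=2: π = [0.4640, 0.2640, 0.2720]
t=3: π = [0.4544, 0.2544, 0.2912]
t=4: π = [0.4582, 0.2582, 0.2835]
t=5: π = [0.4567, 0.2567, 0.2866]
t=6: π = [0.4573, 0.2573, 0.2854]
t=7: π = [0.4571, 0.2571, 0.2859]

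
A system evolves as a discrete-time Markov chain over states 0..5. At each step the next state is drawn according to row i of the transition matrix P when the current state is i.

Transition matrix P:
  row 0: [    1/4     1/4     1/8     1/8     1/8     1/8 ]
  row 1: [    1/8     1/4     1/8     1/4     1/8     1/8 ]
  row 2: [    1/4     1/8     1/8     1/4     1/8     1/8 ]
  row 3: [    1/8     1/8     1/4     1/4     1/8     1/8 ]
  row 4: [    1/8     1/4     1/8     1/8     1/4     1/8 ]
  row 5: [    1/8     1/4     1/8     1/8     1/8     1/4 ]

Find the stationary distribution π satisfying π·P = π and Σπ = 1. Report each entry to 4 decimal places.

π = [0.1642, 0.2071, 0.1492, 0.1938, 0.1429, 0.1429]

Balance equations π_j = Σ_i π_i·P[i][j]:
  π_0 = 1/4·π_0 + 1/8·π_1 + 1/4·π_2 + 1/8·π_3 + 1/8·π_4 + 1/8·π_5
  π_1 = 1/4·π_0 + 1/4·π_1 + 1/8·π_2 + 1/8·π_3 + 1/4·π_4 + 1/4·π_5
  π_2 = 1/8·π_0 + 1/8·π_1 + 1/8·π_2 + 1/4·π_3 + 1/8·π_4 + 1/8·π_5
  π_3 = 1/8·π_0 + 1/4·π_1 + 1/4·π_2 + 1/4·π_3 + 1/8·π_4 + 1/8·π_5
  π_4 = 1/8·π_0 + 1/8·π_1 + 1/8·π_2 + 1/8·π_3 + 1/4·π_4 + 1/8·π_5
  normalize: π_0 + π_1 + π_2 + π_3 + π_4 + π_5 = 1
Solving the linear system gives exactly π = [516/3143, 93/449, 67/449, 87/449, 1/7, 1/7].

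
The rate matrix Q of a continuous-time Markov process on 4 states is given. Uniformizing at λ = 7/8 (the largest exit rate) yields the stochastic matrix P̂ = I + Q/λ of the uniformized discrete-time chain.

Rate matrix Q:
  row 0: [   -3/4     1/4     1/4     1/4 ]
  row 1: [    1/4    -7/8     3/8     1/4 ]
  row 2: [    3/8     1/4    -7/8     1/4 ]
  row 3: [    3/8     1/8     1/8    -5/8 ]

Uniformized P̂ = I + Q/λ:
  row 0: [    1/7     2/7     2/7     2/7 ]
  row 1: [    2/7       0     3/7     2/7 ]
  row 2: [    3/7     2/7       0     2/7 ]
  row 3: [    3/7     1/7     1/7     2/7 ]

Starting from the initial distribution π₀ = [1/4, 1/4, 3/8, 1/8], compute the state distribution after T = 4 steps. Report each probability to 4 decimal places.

π = [0.3117, 0.1903, 0.2122, 0.2857]

t=0: π = [0.2500, 0.2500, 0.3750, 0.1250]
t=1: π = [0.3214, 0.1964, 0.1964, 0.2857]
t=2: π = [0.3087, 0.1888, 0.2168, 0.2857]
t=3: π = [0.3134, 0.1910, 0.2099, 0.2857]
t=4: π = [0.3117, 0.1903, 0.2122, 0.2857]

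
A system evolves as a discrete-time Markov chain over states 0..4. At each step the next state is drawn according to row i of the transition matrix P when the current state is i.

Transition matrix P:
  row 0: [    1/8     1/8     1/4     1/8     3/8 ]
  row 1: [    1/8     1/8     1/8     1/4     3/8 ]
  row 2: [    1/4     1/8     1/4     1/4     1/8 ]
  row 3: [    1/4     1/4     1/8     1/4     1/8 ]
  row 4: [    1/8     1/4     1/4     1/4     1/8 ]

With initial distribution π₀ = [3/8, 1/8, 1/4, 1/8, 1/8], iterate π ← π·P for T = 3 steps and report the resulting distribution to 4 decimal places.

π = [0.1792, 0.1794, 0.1987, 0.2278, 0.2148]

t=0: π = [0.3750, 0.1250, 0.2500, 0.1250, 0.1250]
t=1: π = [0.1719, 0.1563, 0.2188, 0.2031, 0.2500]
t=2: π = [0.1777, 0.1816, 0.2051, 0.2285, 0.2070]
t=3: π = [0.1792, 0.1794, 0.1987, 0.2278, 0.2148]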